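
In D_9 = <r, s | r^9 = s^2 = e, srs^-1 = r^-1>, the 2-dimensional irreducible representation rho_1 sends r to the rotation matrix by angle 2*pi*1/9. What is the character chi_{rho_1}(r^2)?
chi_{rho_1}(r^2) = 2*cos(2*pi*1*2/9) = 2*cos(4*pi/9)

Solution. rho_1(r^2) is rotation by angle 2*pi*1*2/9, whose trace is 2*cos(2*pi*1*2/9) = 2*cos(4*pi/9).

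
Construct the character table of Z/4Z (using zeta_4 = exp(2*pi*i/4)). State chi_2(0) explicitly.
Character table of Z/4Z (irreps indexed chi_0,...,chi_3 with chi_k(m) = zeta_4^(k*m), zeta_4 = exp(2*pi*i/4)):
  irrep \ class  {0} (size 1)  {1} (size 1)  {2} (size 1)  {3} (size 1)
  chi_0          1             1             1             1           
  chi_1          1             I             -1            -I          
  chi_2          1             -1            1             -1          
  chi_3          1             -I            -1            I           

Spot check: chi_2(0) = zeta_4^(2*0) = zeta_4^0 = 1.

Why: Z/4Z is abelian, so all 4 irreducible complex representations are 1-dimensional. They are given by chi_k(m) = zeta_4^(k*m) for k = 0,...,3. Row orthogonality: sum_m chi_k(m) conj(chi_l(m)) = 4 * [k = l].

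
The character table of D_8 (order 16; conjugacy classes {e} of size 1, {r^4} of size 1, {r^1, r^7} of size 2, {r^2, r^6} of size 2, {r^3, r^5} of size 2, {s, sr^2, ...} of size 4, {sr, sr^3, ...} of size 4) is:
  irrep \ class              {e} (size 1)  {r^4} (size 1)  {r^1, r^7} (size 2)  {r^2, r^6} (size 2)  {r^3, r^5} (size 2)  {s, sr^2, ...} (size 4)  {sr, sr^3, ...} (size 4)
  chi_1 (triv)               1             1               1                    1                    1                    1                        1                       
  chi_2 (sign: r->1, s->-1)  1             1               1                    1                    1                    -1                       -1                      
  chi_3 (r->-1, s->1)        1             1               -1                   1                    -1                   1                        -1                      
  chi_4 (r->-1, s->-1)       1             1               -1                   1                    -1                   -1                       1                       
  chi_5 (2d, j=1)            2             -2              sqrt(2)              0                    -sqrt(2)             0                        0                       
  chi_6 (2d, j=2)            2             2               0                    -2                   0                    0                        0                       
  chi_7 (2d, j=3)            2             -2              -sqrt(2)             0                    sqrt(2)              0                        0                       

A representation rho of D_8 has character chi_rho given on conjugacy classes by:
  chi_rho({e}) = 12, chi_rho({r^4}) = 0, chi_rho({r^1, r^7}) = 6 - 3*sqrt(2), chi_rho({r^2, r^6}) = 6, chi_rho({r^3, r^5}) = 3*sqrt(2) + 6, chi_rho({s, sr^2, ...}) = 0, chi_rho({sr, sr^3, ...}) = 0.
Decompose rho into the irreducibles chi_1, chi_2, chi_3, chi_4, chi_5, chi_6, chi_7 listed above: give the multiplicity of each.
Multiplicities: chi_1: 3, chi_2: 3, chi_3: 0, chi_4: 0, chi_5: 0, chi_6: 0, chi_7: 3.

Proof sketch: Use <chi_rho, chi> = (1/|G|) sum_C |C| * chi_rho(C) * conj(chi(C)) with |G| = 16 for each irreducible chi in the table:
  <chi_rho, chi_1> = (1/16)[1*(12)*conj(1) + 1*(0)*conj(1) + 2*(6 - 3*sqrt(2))*conj(1) + 2*(6)*conj(1) + 2*(3*sqrt(2) + 6)*conj(1) + 4*(0)*conj(1) + 4*(0)*conj(1)]
      = (1/16)[(12) + (0) + (12 - 6*sqrt(2)) + (12) + (6*sqrt(2) + 12) + (0) + (0)] = 48/16 = 3
  <chi_rho, chi_2> = (1/16)[1*(12)*conj(1) + 1*(0)*conj(1) + 2*(6 - 3*sqrt(2))*conj(1) + 2*(6)*conj(1) + 2*(3*sqrt(2) + 6)*conj(1) + 4*(0)*conj(-1) + 4*(0)*conj(-1)]
      = (1/16)[(12) + (0) + (12 - 6*sqrt(2)) + (12) + (6*sqrt(2) + 12) + (0) + (0)] = 48/16 = 3
  <chi_rho, chi_3> = (1/16)[1*(12)*conj(1) + 1*(0)*conj(1) + 2*(6 - 3*sqrt(2))*conj(-1) + 2*(6)*conj(1) + 2*(3*sqrt(2) + 6)*conj(-1) + 4*(0)*conj(1) + 4*(0)*conj(-1)]
      = (1/16)[(12) + (0) + (-12 + 6*sqrt(2)) + (12) + (-12 - 6*sqrt(2)) + (0) + (0)] = 0/16 = 0
  <chi_rho, chi_4> = (1/16)[1*(12)*conj(1) + 1*(0)*conj(1) + 2*(6 - 3*sqrt(2))*conj(-1) + 2*(6)*conj(1) + 2*(3*sqrt(2) + 6)*conj(-1) + 4*(0)*conj(-1) + 4*(0)*conj(1)]
      = (1/16)[(12) + (0) + (-12 + 6*sqrt(2)) + (12) + (-12 - 6*sqrt(2)) + (0) + (0)] = 0/16 = 0
  <chi_rho, chi_5> = (1/16)[1*(12)*conj(2) + 1*(0)*conj(-2) + 2*(6 - 3*sqrt(2))*conj(sqrt(2)) + 2*(6)*conj(0) + 2*(3*sqrt(2) + 6)*conj(-sqrt(2)) + 4*(0)*conj(0) + 4*(0)*conj(0)]
      = (1/16)[(24) + (0) + (-12 + 12*sqrt(2)) + (0) + (-12*sqrt(2) - 12) + (0) + (0)] = 0/16 = 0
  <chi_rho, chi_6> = (1/16)[1*(12)*conj(2) + 1*(0)*conj(2) + 2*(6 - 3*sqrt(2))*conj(0) + 2*(6)*conj(-2) + 2*(3*sqrt(2) + 6)*conj(0) + 4*(0)*conj(0) + 4*(0)*conj(0)]
      = (1/16)[(24) + (0) + (0) + (-24) + (0) + (0) + (0)] = 0/16 = 0
  <chi_rho, chi_7> = (1/16)[1*(12)*conj(2) + 1*(0)*conj(-2) + 2*(6 - 3*sqrt(2))*conj(-sqrt(2)) + 2*(6)*conj(0) + 2*(3*sqrt(2) + 6)*conj(sqrt(2)) + 4*(0)*conj(0) + 4*(0)*conj(0)]
      = (1/16)[(24) + (0) + (12 - 12*sqrt(2)) + (0) + (12 + 12*sqrt(2)) + (0) + (0)] = 48/16 = 3
Dimension check: dim(rho) = sum (mult * dim) = 3*1 + 3*1 + 0*1 + 0*1 + 0*2 + 0*2 + 3*2 = 12 = chi_rho(e) = 12.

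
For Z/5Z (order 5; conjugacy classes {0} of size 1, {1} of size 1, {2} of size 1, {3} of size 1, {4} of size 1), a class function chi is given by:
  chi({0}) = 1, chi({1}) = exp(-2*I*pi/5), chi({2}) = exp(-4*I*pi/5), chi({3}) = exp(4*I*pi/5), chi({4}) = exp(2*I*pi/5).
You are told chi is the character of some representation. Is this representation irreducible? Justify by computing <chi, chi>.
Irreducible: <chi, chi> = 1.

Derivation: <chi, chi> = (1/|G|) sum_C |C| * |chi(C)|^2 = (1/5)[1*|1|^2 + 1*|exp(-2*I*pi/5)|^2 + 1*|exp(-4*I*pi/5)|^2 + 1*|exp(4*I*pi/5)|^2 + 1*|exp(2*I*pi/5)|^2]
  = (1/5)[(1) + (1) + (1) + (1) + (1)] = 5/5 = 1.
(Exp terms are combined using exp(i*s)*conj(exp(i*t)) = exp(i*(s-t)), and sums of them are collapsed using the identity that for every m > 1 the m distinct m-th roots of unity sum to 0, e.g. 1 + exp(2*I*pi/3) + exp(-2*I*pi/3) = 0.)
A character is irreducible iff <chi, chi> = 1, so this representation is irreducible.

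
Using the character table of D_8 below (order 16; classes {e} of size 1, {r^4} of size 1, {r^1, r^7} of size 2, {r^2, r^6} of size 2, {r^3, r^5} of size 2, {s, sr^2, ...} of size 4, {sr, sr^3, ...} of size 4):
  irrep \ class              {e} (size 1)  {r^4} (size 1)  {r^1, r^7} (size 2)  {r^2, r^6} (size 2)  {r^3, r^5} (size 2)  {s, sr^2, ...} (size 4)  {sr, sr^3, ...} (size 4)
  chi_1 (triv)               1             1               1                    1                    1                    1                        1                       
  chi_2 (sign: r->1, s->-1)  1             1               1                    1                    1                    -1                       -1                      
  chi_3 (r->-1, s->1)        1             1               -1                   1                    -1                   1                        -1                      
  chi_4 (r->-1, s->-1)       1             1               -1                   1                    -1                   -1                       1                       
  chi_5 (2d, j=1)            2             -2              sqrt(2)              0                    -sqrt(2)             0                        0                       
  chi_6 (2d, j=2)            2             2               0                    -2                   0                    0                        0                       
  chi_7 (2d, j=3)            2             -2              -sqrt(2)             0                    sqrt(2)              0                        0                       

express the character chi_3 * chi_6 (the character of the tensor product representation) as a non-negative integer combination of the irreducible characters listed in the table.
chi_3 tensor chi_6 = chi_6 (all other irreducibles have multiplicity 0).

The character of a tensor product is the pointwise product (chi_3 * chi_6)(C) = chi_3(C) * chi_6(C):
  {e}: (1)*(2), {r^4}: (1)*(2), {r^1, r^7}: (-1)*(0), {r^2, r^6}: (1)*(-2), {r^3, r^5}: (-1)*(0), {s, sr^2, ...}: (1)*(0), {sr, sr^3, ...}: (-1)*(0)
so (chi_3 * chi_6) takes values
  {e} -> 2, {r^4} -> 2, {r^1, r^7} -> 0, {r^2, r^6} -> -2, {r^3, r^5} -> 0, {s, sr^2, ...} -> 0, {sr, sr^3, ...} -> 0.
Now take the inner product of this character with each irreducible chi from the table, <chi_3*chi_6, chi> = (1/16) sum_C |C| (chi_3*chi_6)(C) conj(chi(C)):
  <chi_3*chi_6, chi_1> = (1/16)[1*(2)*conj(1) + 1*(2)*conj(1) + 2*(0)*conj(1) + 2*(-2)*conj(1) + 2*(0)*conj(1) + 4*(0)*conj(1) + 4*(0)*conj(1)]
      = (1/16)[(2) + (2) + (0) + (-4) + (0) + (0) + (0)] = 0/16 = 0
  <chi_3*chi_6, chi_2> = (1/16)[1*(2)*conj(1) + 1*(2)*conj(1) + 2*(0)*conj(1) + 2*(-2)*conj(1) + 2*(0)*conj(1) + 4*(0)*conj(-1) + 4*(0)*conj(-1)]
      = (1/16)[(2) + (2) + (0) + (-4) + (0) + (0) + (0)] = 0/16 = 0
  <chi_3*chi_6, chi_3> = (1/16)[1*(2)*conj(1) + 1*(2)*conj(1) + 2*(0)*conj(-1) + 2*(-2)*conj(1) + 2*(0)*conj(-1) + 4*(0)*conj(1) + 4*(0)*conj(-1)]
      = (1/16)[(2) + (2) + (0) + (-4) + (0) + (0) + (0)] = 0/16 = 0
  <chi_3*chi_6, chi_4> = (1/16)[1*(2)*conj(1) + 1*(2)*conj(1) + 2*(0)*conj(-1) + 2*(-2)*conj(1) + 2*(0)*conj(-1) + 4*(0)*conj(-1) + 4*(0)*conj(1)]
      = (1/16)[(2) + (2) + (0) + (-4) + (0) + (0) + (0)] = 0/16 = 0
  <chi_3*chi_6, chi_5> = (1/16)[1*(2)*conj(2) + 1*(2)*conj(-2) + 2*(0)*conj(sqrt(2)) + 2*(-2)*conj(0) + 2*(0)*conj(-sqrt(2)) + 4*(0)*conj(0) + 4*(0)*conj(0)]
      = (1/16)[(4) + (-4) + (0) + (0) + (0) + (0) + (0)] = 0/16 = 0
  <chi_3*chi_6, chi_6> = (1/16)[1*(2)*conj(2) + 1*(2)*conj(2) + 2*(0)*conj(0) + 2*(-2)*conj(-2) + 2*(0)*conj(0) + 4*(0)*conj(0) + 4*(0)*conj(0)]
      = (1/16)[(4) + (4) + (0) + (8) + (0) + (0) + (0)] = 16/16 = 1
  <chi_3*chi_6, chi_7> = (1/16)[1*(2)*conj(2) + 1*(2)*conj(-2) + 2*(0)*conj(-sqrt(2)) + 2*(-2)*conj(0) + 2*(0)*conj(sqrt(2)) + 4*(0)*conj(0) + 4*(0)*conj(0)]
      = (1/16)[(4) + (-4) + (0) + (0) + (0) + (0) + (0)] = 0/16 = 0
Hence the multiplicities are chi_6: 1. Dimension check: dim(chi_3)*dim(chi_6) = 1*2 = 2 and sum (mult * dim) = 1*2 = 2.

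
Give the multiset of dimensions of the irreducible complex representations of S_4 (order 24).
Dimensions: 1, 1, 2, 3, 3

Proof sketch: There are 5 irreducibles (= number of conjugacy classes). Their dimensions d_i satisfy sum d_i^2 = |G| = 24: 1 + 1 + 4 + 9 + 9 = 24.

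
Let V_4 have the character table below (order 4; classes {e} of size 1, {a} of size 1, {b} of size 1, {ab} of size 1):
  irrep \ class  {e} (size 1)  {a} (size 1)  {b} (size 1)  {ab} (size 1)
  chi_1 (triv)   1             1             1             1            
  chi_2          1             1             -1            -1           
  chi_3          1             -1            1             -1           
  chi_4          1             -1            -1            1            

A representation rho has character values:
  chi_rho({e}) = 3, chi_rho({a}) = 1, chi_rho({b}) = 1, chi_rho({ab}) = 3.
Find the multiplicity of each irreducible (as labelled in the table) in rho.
Multiplicities: chi_1: 2, chi_2: 0, chi_3: 0, chi_4: 1.

Proof sketch: Use <chi_rho, chi> = (1/|G|) sum_C |C| * chi_rho(C) * conj(chi(C)) with |G| = 4 for each irreducible chi in the table:
  <chi_rho, chi_1> = (1/4)[1*(3)*conj(1) + 1*(1)*conj(1) + 1*(1)*conj(1) + 1*(3)*conj(1)]
      = (1/4)[(3) + (1) + (1) + (3)] = 8/4 = 2
  <chi_rho, chi_2> = (1/4)[1*(3)*conj(1) + 1*(1)*conj(1) + 1*(1)*conj(-1) + 1*(3)*conj(-1)]
      = (1/4)[(3) + (1) + (-1) + (-3)] = 0/4 = 0
  <chi_rho, chi_3> = (1/4)[1*(3)*conj(1) + 1*(1)*conj(-1) + 1*(1)*conj(1) + 1*(3)*conj(-1)]
      = (1/4)[(3) + (-1) + (1) + (-3)] = 0/4 = 0
  <chi_rho, chi_4> = (1/4)[1*(3)*conj(1) + 1*(1)*conj(-1) + 1*(1)*conj(-1) + 1*(3)*conj(1)]
      = (1/4)[(3) + (-1) + (-1) + (3)] = 4/4 = 1
Dimension check: dim(rho) = sum (mult * dim) = 2*1 + 0*1 + 0*1 + 1*1 = 3 = chi_rho(e) = 3.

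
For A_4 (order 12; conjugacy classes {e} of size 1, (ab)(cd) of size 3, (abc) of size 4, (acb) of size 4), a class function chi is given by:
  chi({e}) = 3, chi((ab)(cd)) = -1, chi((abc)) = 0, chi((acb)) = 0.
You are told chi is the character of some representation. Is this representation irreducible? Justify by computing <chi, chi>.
Irreducible: <chi, chi> = 1.

Proof sketch: <chi, chi> = (1/|G|) sum_C |C| * |chi(C)|^2 = (1/12)[1*|3|^2 + 3*|-1|^2 + 4*|0|^2 + 4*|0|^2]
  = (1/12)[(9) + (3) + (0) + (0)] = 12/12 = 1.
(Exp terms are combined using exp(i*s)*conj(exp(i*t)) = exp(i*(s-t)), and sums of them are collapsed using the identity that for every m > 1 the m distinct m-th roots of unity sum to 0, e.g. 1 + exp(2*I*pi/3) + exp(-2*I*pi/3) = 0.)
A character is irreducible iff <chi, chi> = 1, so this representation is irreducible.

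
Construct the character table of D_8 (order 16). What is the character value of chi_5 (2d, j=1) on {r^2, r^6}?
Conjugacy classes: {e} of size 1, {r^4} of size 1, {r^1, r^7} of size 2, {r^2, r^6} of size 2, {r^3, r^5} of size 2, {s, sr^2, ...} of size 4, {sr, sr^3, ...} of size 4.
Character table:
  irrep \ class              {e} (size 1)  {r^4} (size 1)  {r^1, r^7} (size 2)  {r^2, r^6} (size 2)  {r^3, r^5} (size 2)  {s, sr^2, ...} (size 4)  {sr, sr^3, ...} (size 4)
  chi_1 (triv)               1             1               1                    1                    1                    1                        1                       
  chi_2 (sign: r->1, s->-1)  1             1               1                    1                    1                    -1                       -1                      
  chi_3 (r->-1, s->1)        1             1               -1                   1                    -1                   1                        -1                      
  chi_4 (r->-1, s->-1)       1             1               -1                   1                    -1                   -1                       1                       
  chi_5 (2d, j=1)            2             -2              sqrt(2)              0                    -sqrt(2)             0                        0                       
  chi_6 (2d, j=2)            2             2               0                    -2                   0                    0                        0                       
  chi_7 (2d, j=3)            2             -2              -sqrt(2)             0                    sqrt(2)              0                        0                       

Spot check: chi_5 (2d, j=1) on {r^2, r^6} = 0.

Details: D_8 has order 2*8 = 16 with 7 conjugacy classes, hence 7 irreducibles. Sum of squared dims 1 + 1 + 1 + 1 + 4 + 4 + 4 = 16 = |G|. Linear characters come from the abelianisation; the 2-dimensional irreps have character r^k -> 2*cos(2*pi*j*k/8), reflections -> 0.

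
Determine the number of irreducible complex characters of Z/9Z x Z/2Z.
18

Explanation: The number of irreducible complex representations of a finite group equals its number of conjugacy classes. Z/9Z x Z/2Z is abelian of order 18, so every element is its own conjugacy class: 18 classes, so Z/9Z x Z/2Z (order 18) has exactly 18 irreducible complex representations.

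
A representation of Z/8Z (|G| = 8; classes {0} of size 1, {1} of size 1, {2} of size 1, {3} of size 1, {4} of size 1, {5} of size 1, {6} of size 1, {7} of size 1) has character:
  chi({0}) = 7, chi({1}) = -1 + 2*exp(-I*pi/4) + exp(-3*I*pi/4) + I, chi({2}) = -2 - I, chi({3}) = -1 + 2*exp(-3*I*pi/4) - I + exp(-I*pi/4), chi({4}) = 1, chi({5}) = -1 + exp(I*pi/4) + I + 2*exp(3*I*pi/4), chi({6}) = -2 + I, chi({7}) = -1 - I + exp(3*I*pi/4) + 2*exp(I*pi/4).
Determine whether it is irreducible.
Not irreducible (reducible): <chi, chi> = 11 > 1.

Working: <chi, chi> = (1/|G|) sum_C |C| * |chi(C)|^2 = (1/8)[1*|7|^2 + 1*|-1 + 2*exp(-I*pi/4) + exp(-3*I*pi/4) + I|^2 + 1*|-2 - I|^2 + 1*|-1 + 2*exp(-3*I*pi/4) - I + exp(-I*pi/4)|^2 + 1*|1|^2 + 1*|-1 + exp(I*pi/4) + I + 2*exp(3*I*pi/4)|^2 + 1*|-2 + I|^2 + 1*|-1 - I + exp(3*I*pi/4) + 2*exp(I*pi/4)|^2]
  = (1/8)[(49) + (7 - 4*exp(I*pi/4) + exp(3*I*pi/4) - 3*exp(-I*pi/4)) + (5) + (7 - 3*exp(3*I*pi/4) + exp(-I*pi/4) - 4*exp(-3*I*pi/4)) + (1) + (7 - 3*exp(3*I*pi/4) + exp(-I*pi/4) - 4*exp(-3*I*pi/4)) + (5) + (7 - 4*exp(I*pi/4) + exp(3*I*pi/4) - 3*exp(-I*pi/4))] = 88/8 = 11.
(Exp terms are combined using exp(i*s)*conj(exp(i*t)) = exp(i*(s-t)), and sums of them are collapsed using the identity that for every m > 1 the m distinct m-th roots of unity sum to 0, e.g. 1 + exp(2*I*pi/3) + exp(-2*I*pi/3) = 0.)
A character is irreducible iff <chi, chi> = 1, so this representation is reducible.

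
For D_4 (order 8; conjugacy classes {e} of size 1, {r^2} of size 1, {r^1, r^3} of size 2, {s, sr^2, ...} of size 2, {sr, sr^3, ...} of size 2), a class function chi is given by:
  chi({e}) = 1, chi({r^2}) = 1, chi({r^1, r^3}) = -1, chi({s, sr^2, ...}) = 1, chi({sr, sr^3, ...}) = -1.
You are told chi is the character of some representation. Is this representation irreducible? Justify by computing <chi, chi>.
Irreducible: <chi, chi> = 1.

Solution. <chi, chi> = (1/|G|) sum_C |C| * |chi(C)|^2 = (1/8)[1*|1|^2 + 1*|1|^2 + 2*|-1|^2 + 2*|1|^2 + 2*|-1|^2]
  = (1/8)[(1) + (1) + (2) + (2) + (2)] = 8/8 = 1.
A character is irreducible iff <chi, chi> = 1, so this representation is irreducible.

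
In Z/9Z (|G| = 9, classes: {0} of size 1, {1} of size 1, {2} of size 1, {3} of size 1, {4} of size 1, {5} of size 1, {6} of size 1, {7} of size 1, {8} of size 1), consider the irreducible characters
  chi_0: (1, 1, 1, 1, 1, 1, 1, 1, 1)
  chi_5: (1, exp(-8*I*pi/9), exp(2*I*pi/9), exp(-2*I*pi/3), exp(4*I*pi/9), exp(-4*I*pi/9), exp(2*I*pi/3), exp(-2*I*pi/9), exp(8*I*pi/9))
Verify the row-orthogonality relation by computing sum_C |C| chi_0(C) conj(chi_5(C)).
Sum = 0; so <chi_0, chi_5> = 0 (distinct irreducibles are orthogonal).

Justification: Compute term by term over conjugacy classes (|C| * chi_0(C) * conj(chi_5(C))):
  1*(1)*conj(1) + 1*(1)*conj(exp(-8*I*pi/9)) + 1*(1)*conj(exp(2*I*pi/9)) + 1*(1)*conj(exp(-2*I*pi/3)) + 1*(1)*conj(exp(4*I*pi/9)) + 1*(1)*conj(exp(-4*I*pi/9)) + 1*(1)*conj(exp(2*I*pi/3)) + 1*(1)*conj(exp(-2*I*pi/9)) + 1*(1)*conj(exp(8*I*pi/9))
  = (1) + (exp(8*I*pi/9)) + (exp(-2*I*pi/9)) + (exp(2*I*pi/3)) + (exp(-4*I*pi/9)) + (exp(4*I*pi/9)) + (exp(-2*I*pi/3)) + (exp(2*I*pi/9)) + (exp(-8*I*pi/9))
  = 0.
(Exp terms are combined using exp(i*s)*conj(exp(i*t)) = exp(i*(s-t)), and sums of them are collapsed using the identity that for every m > 1 the m distinct m-th roots of unity sum to 0, e.g. 1 + exp(2*I*pi/3) + exp(-2*I*pi/3) = 0.)
Dividing by |G| = 9 gives 0/9 = 0, matching the row-orthogonality relation <chi_0, chi_5> = [chi_0 = chi_5].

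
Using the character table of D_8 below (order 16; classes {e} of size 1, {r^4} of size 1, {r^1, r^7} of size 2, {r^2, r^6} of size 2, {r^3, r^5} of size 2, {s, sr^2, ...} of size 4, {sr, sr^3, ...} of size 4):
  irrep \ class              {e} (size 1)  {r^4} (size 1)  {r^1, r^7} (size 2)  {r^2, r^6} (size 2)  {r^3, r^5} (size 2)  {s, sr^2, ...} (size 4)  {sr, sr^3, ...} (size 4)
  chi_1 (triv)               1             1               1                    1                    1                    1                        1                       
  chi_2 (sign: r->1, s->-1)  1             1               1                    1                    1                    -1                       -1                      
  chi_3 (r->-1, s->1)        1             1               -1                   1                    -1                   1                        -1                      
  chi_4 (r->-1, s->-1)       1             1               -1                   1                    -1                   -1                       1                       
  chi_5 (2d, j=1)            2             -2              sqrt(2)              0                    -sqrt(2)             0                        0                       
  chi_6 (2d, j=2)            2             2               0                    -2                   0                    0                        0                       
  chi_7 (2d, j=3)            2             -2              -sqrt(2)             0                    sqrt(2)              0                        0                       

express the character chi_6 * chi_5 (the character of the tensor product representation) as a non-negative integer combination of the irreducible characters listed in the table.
chi_6 tensor chi_5 = chi_5 + chi_7 (all other irreducibles have multiplicity 0).

Details: The character of a tensor product is the pointwise product (chi_6 * chi_5)(C) = chi_6(C) * chi_5(C):
  {e}: (2)*(2), {r^4}: (2)*(-2), {r^1, r^7}: (0)*(sqrt(2)), {r^2, r^6}: (-2)*(0), {r^3, r^5}: (0)*(-sqrt(2)), {s, sr^2, ...}: (0)*(0), {sr, sr^3, ...}: (0)*(0)
so (chi_6 * chi_5) takes values
  {e} -> 4, {r^4} -> -4, {r^1, r^7} -> 0, {r^2, r^6} -> 0, {r^3, r^5} -> 0, {s, sr^2, ...} -> 0, {sr, sr^3, ...} -> 0.
Now take the inner product of this character with each irreducible chi from the table, <chi_6*chi_5, chi> = (1/16) sum_C |C| (chi_6*chi_5)(C) conj(chi(C)):
  <chi_6*chi_5, chi_1> = (1/16)[1*(4)*conj(1) + 1*(-4)*conj(1) + 2*(0)*conj(1) + 2*(0)*conj(1) + 2*(0)*conj(1) + 4*(0)*conj(1) + 4*(0)*conj(1)]
      = (1/16)[(4) + (-4) + (0) + (0) + (0) + (0) + (0)] = 0/16 = 0
  <chi_6*chi_5, chi_2> = (1/16)[1*(4)*conj(1) + 1*(-4)*conj(1) + 2*(0)*conj(1) + 2*(0)*conj(1) + 2*(0)*conj(1) + 4*(0)*conj(-1) + 4*(0)*conj(-1)]
      = (1/16)[(4) + (-4) + (0) + (0) + (0) + (0) + (0)] = 0/16 = 0
  <chi_6*chi_5, chi_3> = (1/16)[1*(4)*conj(1) + 1*(-4)*conj(1) + 2*(0)*conj(-1) + 2*(0)*conj(1) + 2*(0)*conj(-1) + 4*(0)*conj(1) + 4*(0)*conj(-1)]
      = (1/16)[(4) + (-4) + (0) + (0) + (0) + (0) + (0)] = 0/16 = 0
  <chi_6*chi_5, chi_4> = (1/16)[1*(4)*conj(1) + 1*(-4)*conj(1) + 2*(0)*conj(-1) + 2*(0)*conj(1) + 2*(0)*conj(-1) + 4*(0)*conj(-1) + 4*(0)*conj(1)]
      = (1/16)[(4) + (-4) + (0) + (0) + (0) + (0) + (0)] = 0/16 = 0
  <chi_6*chi_5, chi_5> = (1/16)[1*(4)*conj(2) + 1*(-4)*conj(-2) + 2*(0)*conj(sqrt(2)) + 2*(0)*conj(0) + 2*(0)*conj(-sqrt(2)) + 4*(0)*conj(0) + 4*(0)*conj(0)]
      = (1/16)[(8) + (8) + (0) + (0) + (0) + (0) + (0)] = 16/16 = 1
  <chi_6*chi_5, chi_6> = (1/16)[1*(4)*conj(2) + 1*(-4)*conj(2) + 2*(0)*conj(0) + 2*(0)*conj(-2) + 2*(0)*conj(0) + 4*(0)*conj(0) + 4*(0)*conj(0)]
      = (1/16)[(8) + (-8) + (0) + (0) + (0) + (0) + (0)] = 0/16 = 0
  <chi_6*chi_5, chi_7> = (1/16)[1*(4)*conj(2) + 1*(-4)*conj(-2) + 2*(0)*conj(-sqrt(2)) + 2*(0)*conj(0) + 2*(0)*conj(sqrt(2)) + 4*(0)*conj(0) + 4*(0)*conj(0)]
      = (1/16)[(8) + (8) + (0) + (0) + (0) + (0) + (0)] = 16/16 = 1
Hence the multiplicities are chi_5: 1, chi_7: 1. Dimension check: dim(chi_6)*dim(chi_5) = 2*2 = 4 and sum (mult * dim) = 1*2 + 1*2 = 4.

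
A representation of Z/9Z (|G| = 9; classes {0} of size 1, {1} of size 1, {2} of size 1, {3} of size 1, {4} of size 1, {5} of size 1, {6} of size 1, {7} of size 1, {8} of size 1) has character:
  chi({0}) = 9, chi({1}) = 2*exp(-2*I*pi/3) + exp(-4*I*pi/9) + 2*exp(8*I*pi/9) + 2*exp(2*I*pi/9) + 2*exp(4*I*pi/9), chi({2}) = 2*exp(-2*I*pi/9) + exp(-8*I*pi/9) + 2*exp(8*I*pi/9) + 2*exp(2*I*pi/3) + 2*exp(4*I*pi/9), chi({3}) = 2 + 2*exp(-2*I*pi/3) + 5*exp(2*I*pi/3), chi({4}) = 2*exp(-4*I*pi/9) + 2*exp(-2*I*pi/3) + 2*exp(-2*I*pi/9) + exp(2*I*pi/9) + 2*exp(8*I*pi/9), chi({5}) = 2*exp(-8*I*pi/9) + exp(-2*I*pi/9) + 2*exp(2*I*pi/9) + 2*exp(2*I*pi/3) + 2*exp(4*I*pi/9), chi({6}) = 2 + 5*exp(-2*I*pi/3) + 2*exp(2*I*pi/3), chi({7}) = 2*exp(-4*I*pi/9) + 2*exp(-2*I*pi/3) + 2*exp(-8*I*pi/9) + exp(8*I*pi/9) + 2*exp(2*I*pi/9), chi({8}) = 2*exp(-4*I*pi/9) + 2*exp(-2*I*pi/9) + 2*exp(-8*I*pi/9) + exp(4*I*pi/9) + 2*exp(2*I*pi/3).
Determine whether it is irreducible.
Not irreducible (reducible): <chi, chi> = 17 > 1.

Proof sketch: <chi, chi> = (1/|G|) sum_C |C| * |chi(C)|^2 = (1/9)[1*|9|^2 + 1*|2*exp(-2*I*pi/3) + exp(-4*I*pi/9) + 2*exp(8*I*pi/9) + 2*exp(2*I*pi/9) + 2*exp(4*I*pi/9)|^2 + 1*|2*exp(-2*I*pi/9) + exp(-8*I*pi/9) + 2*exp(8*I*pi/9) + 2*exp(2*I*pi/3) + 2*exp(4*I*pi/9)|^2 + 1*|2 + 2*exp(-2*I*pi/3) + 5*exp(2*I*pi/3)|^2 + 1*|2*exp(-4*I*pi/9) + 2*exp(-2*I*pi/3) + 2*exp(-2*I*pi/9) + exp(2*I*pi/9) + 2*exp(8*I*pi/9)|^2 + 1*|2*exp(-8*I*pi/9) + exp(-2*I*pi/9) + 2*exp(2*I*pi/9) + 2*exp(2*I*pi/3) + 2*exp(4*I*pi/9)|^2 + 1*|2 + 5*exp(-2*I*pi/3) + 2*exp(2*I*pi/3)|^2 + 1*|2*exp(-4*I*pi/9) + 2*exp(-2*I*pi/3) + 2*exp(-8*I*pi/9) + exp(8*I*pi/9) + 2*exp(2*I*pi/9)|^2 + 1*|2*exp(-4*I*pi/9) + 2*exp(-2*I*pi/9) + 2*exp(-8*I*pi/9) + exp(4*I*pi/9) + 2*exp(2*I*pi/3)|^2]
  = (1/9)[(81) + (17 + 8*exp(-4*I*pi/9) + 8*exp(-2*I*pi/3) + 6*exp(-2*I*pi/9) + 10*exp(-8*I*pi/9) + 10*exp(8*I*pi/9) + 6*exp(2*I*pi/9) + 8*exp(2*I*pi/3) + 8*exp(4*I*pi/9)) + (17 + 8*exp(-2*I*pi/3) + 10*exp(-2*I*pi/9) + 6*exp(-4*I*pi/9) + 8*exp(-8*I*pi/9) + 8*exp(8*I*pi/9) + 6*exp(4*I*pi/9) + 10*exp(2*I*pi/9) + 8*exp(2*I*pi/3)) + (9) + (17 + 10*exp(-4*I*pi/9) + 8*exp(-2*I*pi/3) + 8*exp(-2*I*pi/9) + 6*exp(-8*I*pi/9) + 6*exp(8*I*pi/9) + 8*exp(2*I*pi/9) + 8*exp(2*I*pi/3) + 10*exp(4*I*pi/9)) + (17 + 10*exp(-4*I*pi/9) + 8*exp(-2*I*pi/3) + 8*exp(-2*I*pi/9) + 6*exp(-8*I*pi/9) + 6*exp(8*I*pi/9) + 8*exp(2*I*pi/9) + 8*exp(2*I*pi/3) + 10*exp(4*I*pi/9)) + (9) + (17 + 8*exp(-2*I*pi/3) + 10*exp(-2*I*pi/9) + 6*exp(-4*I*pi/9) + 8*exp(-8*I*pi/9) + 8*exp(8*I*pi/9) + 6*exp(4*I*pi/9) + 10*exp(2*I*pi/9) + 8*exp(2*I*pi/3)) + (17 + 8*exp(-4*I*pi/9) + 8*exp(-2*I*pi/3) + 6*exp(-2*I*pi/9) + 10*exp(-8*I*pi/9) + 10*exp(8*I*pi/9) + 6*exp(2*I*pi/9) + 8*exp(2*I*pi/3) + 8*exp(4*I*pi/9))] = 153/9 = 17.
(Exp terms are combined using exp(i*s)*conj(exp(i*t)) = exp(i*(s-t)), and sums of them are collapsed using the identity that for every m > 1 the m distinct m-th roots of unity sum to 0, e.g. 1 + exp(2*I*pi/3) + exp(-2*I*pi/3) = 0.)
A character is irreducible iff <chi, chi> = 1, so this representation is reducible.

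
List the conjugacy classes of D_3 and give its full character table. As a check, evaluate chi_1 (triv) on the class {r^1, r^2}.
Conjugacy classes: {e} of size 1, {r^1, r^2} of size 2, {s, sr, ..., sr^2} of size 3.
Character table:
  irrep \ class              {e} (size 1)  {r^1, r^2} (size 2)  {s, sr, ..., sr^2} (size 3)
  chi_1 (triv)               1             1                    1                          
  chi_2 (sign: r->1, s->-1)  1             1                    -1                         
  chi_3 (2d, j=1)            2             -1                   0                          

Spot check: chi_1 (triv) on {r^1, r^2} = 1.

Working: D_3 has order 2*3 = 6 with 3 conjugacy classes, hence 3 irreducibles. Sum of squared dims 1 + 1 + 4 = 6 = |G|. Linear characters come from the abelianisation; the 2-dimensional irreps have character r^k -> 2*cos(2*pi*j*k/3), reflections -> 0.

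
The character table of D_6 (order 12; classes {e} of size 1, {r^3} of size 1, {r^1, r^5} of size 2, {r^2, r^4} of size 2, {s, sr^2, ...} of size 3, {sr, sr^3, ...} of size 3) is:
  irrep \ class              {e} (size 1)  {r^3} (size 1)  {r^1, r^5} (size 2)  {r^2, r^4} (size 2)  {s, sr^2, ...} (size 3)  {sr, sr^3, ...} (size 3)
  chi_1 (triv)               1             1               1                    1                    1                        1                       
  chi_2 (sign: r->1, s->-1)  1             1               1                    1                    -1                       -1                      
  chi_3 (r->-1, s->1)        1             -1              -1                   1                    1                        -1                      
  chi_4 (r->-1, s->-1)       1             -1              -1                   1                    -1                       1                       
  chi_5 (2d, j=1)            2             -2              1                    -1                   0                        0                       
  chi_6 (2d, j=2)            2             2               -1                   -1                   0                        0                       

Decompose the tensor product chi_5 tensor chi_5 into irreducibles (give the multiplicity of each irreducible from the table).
chi_5 tensor chi_5 = chi_1 + chi_2 + chi_6 (all other irreducibles have multiplicity 0).

Justification: The character of a tensor product is the pointwise product (chi_5 * chi_5)(C) = chi_5(C) * chi_5(C):
  {e}: (2)*(2), {r^3}: (-2)*(-2), {r^1, r^5}: (1)*(1), {r^2, r^4}: (-1)*(-1), {s, sr^2, ...}: (0)*(0), {sr, sr^3, ...}: (0)*(0)
so (chi_5 * chi_5) takes values
  {e} -> 4, {r^3} -> 4, {r^1, r^5} -> 1, {r^2, r^4} -> 1, {s, sr^2, ...} -> 0, {sr, sr^3, ...} -> 0.
Now take the inner product of this character with each irreducible chi from the table, <chi_5*chi_5, chi> = (1/12) sum_C |C| (chi_5*chi_5)(C) conj(chi(C)):
  <chi_5*chi_5, chi_1> = (1/12)[1*(4)*conj(1) + 1*(4)*conj(1) + 2*(1)*conj(1) + 2*(1)*conj(1) + 3*(0)*conj(1) + 3*(0)*conj(1)]
      = (1/12)[(4) + (4) + (2) + (2) + (0) + (0)] = 12/12 = 1
  <chi_5*chi_5, chi_2> = (1/12)[1*(4)*conj(1) + 1*(4)*conj(1) + 2*(1)*conj(1) + 2*(1)*conj(1) + 3*(0)*conj(-1) + 3*(0)*conj(-1)]
      = (1/12)[(4) + (4) + (2) + (2) + (0) + (0)] = 12/12 = 1
  <chi_5*chi_5, chi_3> = (1/12)[1*(4)*conj(1) + 1*(4)*conj(-1) + 2*(1)*conj(-1) + 2*(1)*conj(1) + 3*(0)*conj(1) + 3*(0)*conj(-1)]
      = (1/12)[(4) + (-4) + (-2) + (2) + (0) + (0)] = 0/12 = 0
  <chi_5*chi_5, chi_4> = (1/12)[1*(4)*conj(1) + 1*(4)*conj(-1) + 2*(1)*conj(-1) + 2*(1)*conj(1) + 3*(0)*conj(-1) + 3*(0)*conj(1)]
      = (1/12)[(4) + (-4) + (-2) + (2) + (0) + (0)] = 0/12 = 0
  <chi_5*chi_5, chi_5> = (1/12)[1*(4)*conj(2) + 1*(4)*conj(-2) + 2*(1)*conj(1) + 2*(1)*conj(-1) + 3*(0)*conj(0) + 3*(0)*conj(0)]
      = (1/12)[(8) + (-8) + (2) + (-2) + (0) + (0)] = 0/12 = 0
  <chi_5*chi_5, chi_6> = (1/12)[1*(4)*conj(2) + 1*(4)*conj(2) + 2*(1)*conj(-1) + 2*(1)*conj(-1) + 3*(0)*conj(0) + 3*(0)*conj(0)]
      = (1/12)[(8) + (8) + (-2) + (-2) + (0) + (0)] = 12/12 = 1
Hence the multiplicities are chi_1: 1, chi_2: 1, chi_6: 1. Dimension check: dim(chi_5)*dim(chi_5) = 2*2 = 4 and sum (mult * dim) = 1*1 + 1*1 + 1*2 = 4.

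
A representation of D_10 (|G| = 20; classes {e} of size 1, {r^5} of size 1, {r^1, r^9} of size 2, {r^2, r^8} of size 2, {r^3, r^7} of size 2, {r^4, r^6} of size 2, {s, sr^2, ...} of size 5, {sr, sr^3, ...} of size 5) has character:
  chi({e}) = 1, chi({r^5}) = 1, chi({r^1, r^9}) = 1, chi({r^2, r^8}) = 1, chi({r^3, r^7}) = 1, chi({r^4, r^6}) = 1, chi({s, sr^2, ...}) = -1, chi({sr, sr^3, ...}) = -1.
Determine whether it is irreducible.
Irreducible: <chi, chi> = 1.

Working: <chi, chi> = (1/|G|) sum_C |C| * |chi(C)|^2 = (1/20)[1*|1|^2 + 1*|1|^2 + 2*|1|^2 + 2*|1|^2 + 2*|1|^2 + 2*|1|^2 + 5*|-1|^2 + 5*|-1|^2]
  = (1/20)[(1) + (1) + (2) + (2) + (2) + (2) + (5) + (5)] = 20/20 = 1.
A character is irreducible iff <chi, chi> = 1, so this representation is irreducible.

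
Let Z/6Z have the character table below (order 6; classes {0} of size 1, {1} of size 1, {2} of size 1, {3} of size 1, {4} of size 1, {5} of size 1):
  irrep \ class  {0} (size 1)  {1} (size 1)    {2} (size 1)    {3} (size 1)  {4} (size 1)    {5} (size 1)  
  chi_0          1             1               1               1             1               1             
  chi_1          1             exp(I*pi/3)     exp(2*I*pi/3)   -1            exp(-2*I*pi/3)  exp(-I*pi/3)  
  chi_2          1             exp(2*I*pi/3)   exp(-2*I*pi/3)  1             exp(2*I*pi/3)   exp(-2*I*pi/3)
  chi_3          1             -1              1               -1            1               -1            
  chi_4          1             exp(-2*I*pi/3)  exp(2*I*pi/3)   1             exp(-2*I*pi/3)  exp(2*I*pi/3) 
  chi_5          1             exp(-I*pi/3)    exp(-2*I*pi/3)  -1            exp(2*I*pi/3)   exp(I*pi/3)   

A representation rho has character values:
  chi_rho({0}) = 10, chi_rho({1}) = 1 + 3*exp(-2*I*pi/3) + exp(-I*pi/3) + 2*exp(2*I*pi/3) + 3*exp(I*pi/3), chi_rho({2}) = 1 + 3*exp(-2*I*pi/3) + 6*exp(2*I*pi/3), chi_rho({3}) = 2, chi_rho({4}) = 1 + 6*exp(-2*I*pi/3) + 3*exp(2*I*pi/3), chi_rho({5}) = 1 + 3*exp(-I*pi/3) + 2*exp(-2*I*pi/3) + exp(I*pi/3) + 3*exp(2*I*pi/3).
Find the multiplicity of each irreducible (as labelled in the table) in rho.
Multiplicities: chi_0: 1, chi_1: 3, chi_2: 2, chi_3: 0, chi_4: 3, chi_5: 1.

Solution. Use <chi_rho, chi> = (1/|G|) sum_C |C| * chi_rho(C) * conj(chi(C)) with |G| = 6 for each irreducible chi in the table:
  <chi_rho, chi_0> = (1/6)[1*(10)*conj(1) + 1*(1 + 3*exp(-2*I*pi/3) + exp(-I*pi/3) + 2*exp(2*I*pi/3) + 3*exp(I*pi/3))*conj(1) + 1*(1 + 3*exp(-2*I*pi/3) + 6*exp(2*I*pi/3))*conj(1) + 1*(2)*conj(1) + 1*(1 + 6*exp(-2*I*pi/3) + 3*exp(2*I*pi/3))*conj(1) + 1*(1 + 3*exp(-I*pi/3) + 2*exp(-2*I*pi/3) + exp(I*pi/3) + 3*exp(2*I*pi/3))*conj(1)]
      = (1/6)[(10) + (1 + 3*exp(-2*I*pi/3) + exp(-I*pi/3) + 2*exp(2*I*pi/3) + 3*exp(I*pi/3)) + (1 + 3*exp(-2*I*pi/3) + 6*exp(2*I*pi/3)) + (2) + (1 + 6*exp(-2*I*pi/3) + 3*exp(2*I*pi/3)) + (1 + 3*exp(-I*pi/3) + 2*exp(-2*I*pi/3) + exp(I*pi/3) + 3*exp(2*I*pi/3))] = 6/6 = 1
  <chi_rho, chi_1> = (1/6)[1*(10)*conj(1) + 1*(1 + 3*exp(-2*I*pi/3) + exp(-I*pi/3) + 2*exp(2*I*pi/3) + 3*exp(I*pi/3))*conj(exp(I*pi/3)) + 1*(1 + 3*exp(-2*I*pi/3) + 6*exp(2*I*pi/3))*conj(exp(2*I*pi/3)) + 1*(2)*conj(-1) + 1*(1 + 6*exp(-2*I*pi/3) + 3*exp(2*I*pi/3))*conj(exp(-2*I*pi/3)) + 1*(1 + 3*exp(-I*pi/3) + 2*exp(-2*I*pi/3) + exp(I*pi/3) + 3*exp(2*I*pi/3))*conj(exp(-I*pi/3))]
      = (1/6)[(10) + (1) + (6 + exp(-2*I*pi/3) + 3*exp(2*I*pi/3)) + (-2) + (6 + 3*exp(-2*I*pi/3) + exp(2*I*pi/3)) + (1)] = 18/6 = 3
  <chi_rho, chi_2> = (1/6)[1*(10)*conj(1) + 1*(1 + 3*exp(-2*I*pi/3) + exp(-I*pi/3) + 2*exp(2*I*pi/3) + 3*exp(I*pi/3))*conj(exp(2*I*pi/3)) + 1*(1 + 3*exp(-2*I*pi/3) + 6*exp(2*I*pi/3))*conj(exp(-2*I*pi/3)) + 1*(2)*conj(1) + 1*(1 + 6*exp(-2*I*pi/3) + 3*exp(2*I*pi/3))*conj(exp(2*I*pi/3)) + 1*(1 + 3*exp(-I*pi/3) + 2*exp(-2*I*pi/3) + exp(I*pi/3) + 3*exp(2*I*pi/3))*conj(exp(-2*I*pi/3))]
      = (1/6)[(10) + (1 + 3*exp(-I*pi/3) + exp(-2*I*pi/3) + 3*exp(2*I*pi/3)) + (3 + 6*exp(-2*I*pi/3) + exp(2*I*pi/3)) + (2) + (3 + exp(-2*I*pi/3) + 6*exp(2*I*pi/3)) + (1 + 3*exp(-2*I*pi/3) + exp(2*I*pi/3) + 3*exp(I*pi/3))] = 12/6 = 2
  <chi_rho, chi_3> = (1/6)[1*(10)*conj(1) + 1*(1 + 3*exp(-2*I*pi/3) + exp(-I*pi/3) + 2*exp(2*I*pi/3) + 3*exp(I*pi/3))*conj(-1) + 1*(1 + 3*exp(-2*I*pi/3) + 6*exp(2*I*pi/3))*conj(1) + 1*(2)*conj(-1) + 1*(1 + 6*exp(-2*I*pi/3) + 3*exp(2*I*pi/3))*conj(1) + 1*(1 + 3*exp(-I*pi/3) + 2*exp(-2*I*pi/3) + exp(I*pi/3) + 3*exp(2*I*pi/3))*conj(-1)]
      = (1/6)[(10) + (-1 - 3*exp(I*pi/3) - 2*exp(2*I*pi/3) - exp(-I*pi/3) - 3*exp(-2*I*pi/3)) + (1 + 3*exp(-2*I*pi/3) + 6*exp(2*I*pi/3)) + (-2) + (1 + 6*exp(-2*I*pi/3) + 3*exp(2*I*pi/3)) + (-1 - 3*exp(2*I*pi/3) - exp(I*pi/3) - 2*exp(-2*I*pi/3) - 3*exp(-I*pi/3))] = 0/6 = 0
  <chi_rho, chi_4> = (1/6)[1*(10)*conj(1) + 1*(1 + 3*exp(-2*I*pi/3) + exp(-I*pi/3) + 2*exp(2*I*pi/3) + 3*exp(I*pi/3))*conj(exp(-2*I*pi/3)) + 1*(1 + 3*exp(-2*I*pi/3) + 6*exp(2*I*pi/3))*conj(exp(2*I*pi/3)) + 1*(2)*conj(1) + 1*(1 + 6*exp(-2*I*pi/3) + 3*exp(2*I*pi/3))*conj(exp(-2*I*pi/3)) + 1*(1 + 3*exp(-I*pi/3) + 2*exp(-2*I*pi/3) + exp(I*pi/3) + 3*exp(2*I*pi/3))*conj(exp(2*I*pi/3))]
      = (1/6)[(10) + (-1) + (6 + exp(-2*I*pi/3) + 3*exp(2*I*pi/3)) + (2) + (6 + 3*exp(-2*I*pi/3) + exp(2*I*pi/3)) + (-1)] = 18/6 = 3
  <chi_rho, chi_5> = (1/6)[1*(10)*conj(1) + 1*(1 + 3*exp(-2*I*pi/3) + exp(-I*pi/3) + 2*exp(2*I*pi/3) + 3*exp(I*pi/3))*conj(exp(-I*pi/3)) + 1*(1 + 3*exp(-2*I*pi/3) + 6*exp(2*I*pi/3))*conj(exp(-2*I*pi/3)) + 1*(2)*conj(-1) + 1*(1 + 6*exp(-2*I*pi/3) + 3*exp(2*I*pi/3))*conj(exp(2*I*pi/3)) + 1*(1 + 3*exp(-I*pi/3) + 2*exp(-2*I*pi/3) + exp(I*pi/3) + 3*exp(2*I*pi/3))*conj(exp(I*pi/3))]
      = (1/6)[(10) + (-1 + 3*exp(-I*pi/3) + exp(I*pi/3) + 3*exp(2*I*pi/3)) + (3 + 6*exp(-2*I*pi/3) + exp(2*I*pi/3)) + (-2) + (3 + exp(-2*I*pi/3) + 6*exp(2*I*pi/3)) + (-1 + 3*exp(-2*I*pi/3) + exp(-I*pi/3) + 3*exp(I*pi/3))] = 6/6 = 1
(Exp terms are combined using exp(i*s)*conj(exp(i*t)) = exp(i*(s-t)), and sums of them are collapsed using the identity that for every m > 1 the m distinct m-th roots of unity sum to 0, e.g. 1 + exp(2*I*pi/3) + exp(-2*I*pi/3) = 0.)
Dimension check: dim(rho) = sum (mult * dim) = 1*1 + 3*1 + 2*1 + 0*1 + 3*1 + 1*1 = 10 = chi_rho(e) = 10.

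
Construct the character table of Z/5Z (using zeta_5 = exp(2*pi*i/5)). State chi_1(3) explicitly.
Character table of Z/5Z (irreps indexed chi_0,...,chi_4 with chi_k(m) = zeta_5^(k*m), zeta_5 = exp(2*pi*i/5)):
  irrep \ class  {0} (size 1)  {1} (size 1)    {2} (size 1)    {3} (size 1)    {4} (size 1)  
  chi_0          1             1               1               1               1             
  chi_1          1             exp(2*I*pi/5)   exp(4*I*pi/5)   exp(-4*I*pi/5)  exp(-2*I*pi/5)
  chi_2          1             exp(4*I*pi/5)   exp(-2*I*pi/5)  exp(2*I*pi/5)   exp(-4*I*pi/5)
  chi_3          1             exp(-4*I*pi/5)  exp(2*I*pi/5)   exp(-2*I*pi/5)  exp(4*I*pi/5) 
  chi_4          1             exp(-2*I*pi/5)  exp(-4*I*pi/5)  exp(4*I*pi/5)   exp(2*I*pi/5) 

Spot check: chi_1(3) = zeta_5^(1*3) = zeta_5^3 = exp(-4*I*pi/5).

Explanation: Z/5Z is abelian, so all 5 irreducible complex representations are 1-dimensional. They are given by chi_k(m) = zeta_5^(k*m) for k = 0,...,4. Row orthogonality: sum_m chi_k(m) conj(chi_l(m)) = 5 * [k = l].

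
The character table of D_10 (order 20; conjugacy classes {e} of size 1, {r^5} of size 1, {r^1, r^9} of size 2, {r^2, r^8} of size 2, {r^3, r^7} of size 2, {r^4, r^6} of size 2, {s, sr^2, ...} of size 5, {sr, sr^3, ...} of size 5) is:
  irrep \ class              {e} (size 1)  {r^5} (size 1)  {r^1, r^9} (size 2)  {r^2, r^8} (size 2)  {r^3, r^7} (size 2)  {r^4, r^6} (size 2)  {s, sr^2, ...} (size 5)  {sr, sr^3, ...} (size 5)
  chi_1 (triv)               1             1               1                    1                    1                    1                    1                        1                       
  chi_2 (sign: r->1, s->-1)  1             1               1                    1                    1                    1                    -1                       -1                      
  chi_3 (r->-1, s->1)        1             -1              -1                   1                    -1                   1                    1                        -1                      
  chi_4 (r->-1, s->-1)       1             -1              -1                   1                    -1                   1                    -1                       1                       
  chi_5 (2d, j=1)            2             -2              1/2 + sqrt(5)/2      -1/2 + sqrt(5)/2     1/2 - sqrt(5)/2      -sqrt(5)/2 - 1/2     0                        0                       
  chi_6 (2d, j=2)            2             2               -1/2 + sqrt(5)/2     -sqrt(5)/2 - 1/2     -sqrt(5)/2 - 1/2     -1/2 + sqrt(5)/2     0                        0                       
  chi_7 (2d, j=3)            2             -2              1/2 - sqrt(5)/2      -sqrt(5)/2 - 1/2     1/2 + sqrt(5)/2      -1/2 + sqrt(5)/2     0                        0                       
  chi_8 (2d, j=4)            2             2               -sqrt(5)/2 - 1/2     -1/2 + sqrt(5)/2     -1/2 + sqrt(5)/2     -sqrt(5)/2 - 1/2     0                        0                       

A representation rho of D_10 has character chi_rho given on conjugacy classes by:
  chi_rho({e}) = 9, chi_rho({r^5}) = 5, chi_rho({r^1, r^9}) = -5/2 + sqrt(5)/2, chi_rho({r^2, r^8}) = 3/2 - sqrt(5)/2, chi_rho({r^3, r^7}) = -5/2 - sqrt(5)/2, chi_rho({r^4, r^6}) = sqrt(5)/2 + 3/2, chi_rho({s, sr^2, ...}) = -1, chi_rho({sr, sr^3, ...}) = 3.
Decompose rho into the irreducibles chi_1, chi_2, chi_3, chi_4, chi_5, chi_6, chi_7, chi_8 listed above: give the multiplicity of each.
Multiplicities: chi_1: 1, chi_2: 0, chi_3: 0, chi_4: 2, chi_5: 0, chi_6: 2, chi_7: 0, chi_8: 1.

Argument: Use <chi_rho, chi> = (1/|G|) sum_C |C| * chi_rho(C) * conj(chi(C)) with |G| = 20 for each irreducible chi in the table:
  <chi_rho, chi_1> = (1/20)[1*(9)*conj(1) + 1*(5)*conj(1) + 2*(-5/2 + sqrt(5)/2)*conj(1) + 2*(3/2 - sqrt(5)/2)*conj(1) + 2*(-5/2 - sqrt(5)/2)*conj(1) + 2*(sqrt(5)/2 + 3/2)*conj(1) + 5*(-1)*conj(1) + 5*(3)*conj(1)]
      = (1/20)[(9) + (5) + (-5 + sqrt(5)) + (3 - sqrt(5)) + (-5 - sqrt(5)) + (sqrt(5) + 3) + (-5) + (15)] = 20/20 = 1
  <chi_rho, chi_2> = (1/20)[1*(9)*conj(1) + 1*(5)*conj(1) + 2*(-5/2 + sqrt(5)/2)*conj(1) + 2*(3/2 - sqrt(5)/2)*conj(1) + 2*(-5/2 - sqrt(5)/2)*conj(1) + 2*(sqrt(5)/2 + 3/2)*conj(1) + 5*(-1)*conj(-1) + 5*(3)*conj(-1)]
      = (1/20)[(9) + (5) + (-5 + sqrt(5)) + (3 - sqrt(5)) + (-5 - sqrt(5)) + (sqrt(5) + 3) + (5) + (-15)] = 0/20 = 0
  <chi_rho, chi_3> = (1/20)[1*(9)*conj(1) + 1*(5)*conj(-1) + 2*(-5/2 + sqrt(5)/2)*conj(-1) + 2*(3/2 - sqrt(5)/2)*conj(1) + 2*(-5/2 - sqrt(5)/2)*conj(-1) + 2*(sqrt(5)/2 + 3/2)*conj(1) + 5*(-1)*conj(1) + 5*(3)*conj(-1)]
      = (1/20)[(9) + (-5) + (5 - sqrt(5)) + (3 - sqrt(5)) + (sqrt(5) + 5) + (sqrt(5) + 3) + (-5) + (-15)] = 0/20 = 0
  <chi_rho, chi_4> = (1/20)[1*(9)*conj(1) + 1*(5)*conj(-1) + 2*(-5/2 + sqrt(5)/2)*conj(-1) + 2*(3/2 - sqrt(5)/2)*conj(1) + 2*(-5/2 - sqrt(5)/2)*conj(-1) + 2*(sqrt(5)/2 + 3/2)*conj(1) + 5*(-1)*conj(-1) + 5*(3)*conj(1)]
      = (1/20)[(9) + (-5) + (5 - sqrt(5)) + (3 - sqrt(5)) + (sqrt(5) + 5) + (sqrt(5) + 3) + (5) + (15)] = 40/20 = 2
  <chi_rho, chi_5> = (1/20)[1*(9)*conj(2) + 1*(5)*conj(-2) + 2*(-5/2 + sqrt(5)/2)*conj(1/2 + sqrt(5)/2) + 2*(3/2 - sqrt(5)/2)*conj(-1/2 + sqrt(5)/2) + 2*(-5/2 - sqrt(5)/2)*conj(1/2 - sqrt(5)/2) + 2*(sqrt(5)/2 + 3/2)*conj(-sqrt(5)/2 - 1/2) + 5*(-1)*conj(0) + 5*(3)*conj(0)]
      = (1/20)[(18) + (-10) + (-2*sqrt(5)) + (-4 + 2*sqrt(5)) + (2*sqrt(5)) + (-2*sqrt(5) - 4) + (0) + (0)] = 0/20 = 0
  <chi_rho, chi_6> = (1/20)[1*(9)*conj(2) + 1*(5)*conj(2) + 2*(-5/2 + sqrt(5)/2)*conj(-1/2 + sqrt(5)/2) + 2*(3/2 - sqrt(5)/2)*conj(-sqrt(5)/2 - 1/2) + 2*(-5/2 - sqrt(5)/2)*conj(-sqrt(5)/2 - 1/2) + 2*(sqrt(5)/2 + 3/2)*conj(-1/2 + sqrt(5)/2) + 5*(-1)*conj(0) + 5*(3)*conj(0)]
      = (1/20)[(18) + (10) + (5 - 3*sqrt(5)) + (1 - sqrt(5)) + (5 + 3*sqrt(5)) + (1 + sqrt(5)) + (0) + (0)] = 40/20 = 2
  <chi_rho, chi_7> = (1/20)[1*(9)*conj(2) + 1*(5)*conj(-2) + 2*(-5/2 + sqrt(5)/2)*conj(1/2 - sqrt(5)/2) + 2*(3/2 - sqrt(5)/2)*conj(-sqrt(5)/2 - 1/2) + 2*(-5/2 - sqrt(5)/2)*conj(1/2 + sqrt(5)/2) + 2*(sqrt(5)/2 + 3/2)*conj(-1/2 + sqrt(5)/2) + 5*(-1)*conj(0) + 5*(3)*conj(0)]
      = (1/20)[(18) + (-10) + (-5 + 3*sqrt(5)) + (1 - sqrt(5)) + (-3*sqrt(5) - 5) + (1 + sqrt(5)) + (0) + (0)] = 0/20 = 0
  <chi_rho, chi_8> = (1/20)[1*(9)*conj(2) + 1*(5)*conj(2) + 2*(-5/2 + sqrt(5)/2)*conj(-sqrt(5)/2 - 1/2) + 2*(3/2 - sqrt(5)/2)*conj(-1/2 + sqrt(5)/2) + 2*(-5/2 - sqrt(5)/2)*conj(-1/2 + sqrt(5)/2) + 2*(sqrt(5)/2 + 3/2)*conj(-sqrt(5)/2 - 1/2) + 5*(-1)*conj(0) + 5*(3)*conj(0)]
      = (1/20)[(18) + (10) + (2*sqrt(5)) + (-4 + 2*sqrt(5)) + (-2*sqrt(5)) + (-2*sqrt(5) - 4) + (0) + (0)] = 20/20 = 1
Dimension check: dim(rho) = sum (mult * dim) = 1*1 + 0*1 + 0*1 + 2*1 + 0*2 + 2*2 + 0*2 + 1*2 = 9 = chi_rho(e) = 9.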